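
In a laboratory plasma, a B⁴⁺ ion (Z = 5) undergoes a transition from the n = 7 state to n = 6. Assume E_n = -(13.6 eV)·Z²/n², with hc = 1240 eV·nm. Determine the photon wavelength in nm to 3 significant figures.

495 nm

For Z = 5 the level energies scale as Z², so the effective Rydberg energy is 13.6 × 25 = 340.0 eV.
ΔE = 340.0 × (1/6² − 1/7²) = 340.0 × 0.007370 = 2.506 eV.
λ = hc/ΔE = 1240 / 2.506 = 495 nm.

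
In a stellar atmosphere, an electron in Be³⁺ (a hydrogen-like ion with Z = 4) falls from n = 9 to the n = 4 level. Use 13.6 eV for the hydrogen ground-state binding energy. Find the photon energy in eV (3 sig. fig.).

10.9 eV

The Bohr energies scale as Z², so for Z = 4: E_n = −217.6/n² eV.
E_9 = −217.6/81 = −2.686 eV and E_4 = −217.6/16 = −13.60 eV.
The photon energy is |E_9 − E_4| = 10.9 eV.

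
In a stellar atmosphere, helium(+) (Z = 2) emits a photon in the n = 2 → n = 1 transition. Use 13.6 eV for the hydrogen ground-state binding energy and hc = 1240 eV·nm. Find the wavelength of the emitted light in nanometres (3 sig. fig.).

30.4 nm

For Z = 2 the level energies scale as Z², so the effective Rydberg energy is 13.6 × 4 = 54.40 eV.
ΔE = 54.40 × (1/1² − 1/2²) = 54.40 × 0.7500 = 40.80 eV.
λ = hc/ΔE = 1240 / 40.80 = 30.4 nm.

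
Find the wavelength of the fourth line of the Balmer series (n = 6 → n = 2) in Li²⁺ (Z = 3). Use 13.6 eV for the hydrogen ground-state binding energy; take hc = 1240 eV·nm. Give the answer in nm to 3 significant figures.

The Balmer series terminates on n_f = 2; the fourth line has n_i = 2+4 = 6.
ΔE = 122.4 × (1/2² − 1/6²) = 27.20 eV.
λ = 1240 / 27.20 = 45.6 nm.

45.6 nm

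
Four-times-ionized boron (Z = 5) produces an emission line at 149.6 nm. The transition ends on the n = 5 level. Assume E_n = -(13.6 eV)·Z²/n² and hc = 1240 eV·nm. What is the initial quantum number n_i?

n_i = 8

The photon energy is ΔE = hc/λ = 1240 / 149.6 = 8.289 eV.
With Z = 5, ΔE = 340.0 × (1/n_f² − 1/n_i²), so 1/n_f² − 1/n_i² = 0.02438.
With n_f = 5: 1/n_i² = 1/25 − 0.02438 = 0.01562, so n_i ≈ 8.00.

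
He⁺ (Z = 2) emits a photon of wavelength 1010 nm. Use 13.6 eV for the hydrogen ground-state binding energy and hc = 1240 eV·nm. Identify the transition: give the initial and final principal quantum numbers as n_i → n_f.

The photon energy is ΔE = hc/λ = 1240 / 1010 = 1.228 eV.
With Z = 2, ΔE = 54.40 × (1/n_f² − 1/n_i²), so 1/n_f² − 1/n_i² = 0.02257.
Trying n_f = 4 gives 1/n_i² = 0.03993, i.e. n_i ≈ 5; this pair matches.

n_i = 5, n_f = 4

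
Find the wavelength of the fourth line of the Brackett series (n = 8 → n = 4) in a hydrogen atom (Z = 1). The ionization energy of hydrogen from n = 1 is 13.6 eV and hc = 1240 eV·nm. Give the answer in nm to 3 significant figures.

The Brackett series terminates on n_f = 4; the fourth line has n_i = 4+4 = 8.
ΔE = 13.60 × (1/4² − 1/8²) = 0.6375 eV.
λ = 1240 / 0.6375 = 1950 nm.

1950 nm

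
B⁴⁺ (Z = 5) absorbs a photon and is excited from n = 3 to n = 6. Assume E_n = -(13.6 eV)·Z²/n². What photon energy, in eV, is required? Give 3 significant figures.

28.3 eV

The Bohr energies scale as Z², so for Z = 5: E_n = −340.0/n² eV.
E_6 = −340.0/36 = −9.444 eV and E_3 = −340.0/9 = −37.78 eV.
The photon energy is |E_6 − E_3| = 28.3 eV.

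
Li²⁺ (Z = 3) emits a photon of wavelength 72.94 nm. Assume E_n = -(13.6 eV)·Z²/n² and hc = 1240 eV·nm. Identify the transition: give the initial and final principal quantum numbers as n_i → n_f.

n_i = 3, n_f = 2

The photon energy is ΔE = hc/λ = 1240 / 72.94 = 17.00 eV.
With Z = 3, ΔE = 122.4 × (1/n_f² − 1/n_i²), so 1/n_f² − 1/n_i² = 0.1389.
Trying n_f = 2 gives 1/n_i² = 0.1111, i.e. n_i ≈ 3; this pair matches.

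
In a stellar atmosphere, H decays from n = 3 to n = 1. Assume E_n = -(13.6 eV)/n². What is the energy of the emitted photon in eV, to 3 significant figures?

E_3 = −13.60/9 = −1.511 eV and E_1 = −13.60/1 = −13.60 eV.
The photon energy is |E_3 − E_1| = 12.1 eV.

12.1 eV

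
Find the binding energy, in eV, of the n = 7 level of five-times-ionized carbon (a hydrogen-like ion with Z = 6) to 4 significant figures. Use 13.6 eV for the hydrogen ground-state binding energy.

E_n = −13.6 Z²/n² = −489.6/n² eV for Z = 6.
E_7 = −489.6/49 = −9.992 eV, so ionization (to E = 0) requires 9.992 eV.

9.992 eV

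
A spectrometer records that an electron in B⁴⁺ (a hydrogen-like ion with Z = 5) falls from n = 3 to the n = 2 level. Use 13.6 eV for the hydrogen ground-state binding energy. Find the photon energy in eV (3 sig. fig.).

The Bohr energies scale as Z², so for Z = 5: E_n = −340.0/n² eV.
E_3 = −340.0/9 = −37.78 eV and E_2 = −340.0/4 = −85.00 eV.
The photon energy is |E_3 − E_2| = 47.2 eV.

47.2 eV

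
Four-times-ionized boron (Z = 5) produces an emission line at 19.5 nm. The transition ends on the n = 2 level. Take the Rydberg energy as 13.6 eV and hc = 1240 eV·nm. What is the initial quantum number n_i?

The photon energy is ΔE = hc/λ = 1240 / 19.5 = 63.59 eV.
With Z = 5, ΔE = 340.0 × (1/n_f² − 1/n_i²), so 1/n_f² − 1/n_i² = 0.1870.
With n_f = 2: 1/n_i² = 1/4 − 0.1870 = 0.06297, so n_i ≈ 3.99.

n_i = 4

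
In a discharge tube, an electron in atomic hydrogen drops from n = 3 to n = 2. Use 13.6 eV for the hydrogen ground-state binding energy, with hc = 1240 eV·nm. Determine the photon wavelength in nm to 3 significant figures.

ΔE = 13.60 × (1/2² − 1/3²) = 13.60 × 0.1389 = 1.889 eV.
λ = hc/ΔE = 1240 / 1.889 = 656 nm.
This line belongs to the Balmer series.

656 nm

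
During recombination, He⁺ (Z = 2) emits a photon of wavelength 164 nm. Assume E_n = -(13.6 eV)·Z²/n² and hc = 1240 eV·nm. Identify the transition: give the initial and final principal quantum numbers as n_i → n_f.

The photon energy is ΔE = hc/λ = 1240 / 164 = 7.561 eV.
With Z = 2, ΔE = 54.40 × (1/n_f² − 1/n_i²), so 1/n_f² − 1/n_i² = 0.1390.
Trying n_f = 2 gives 1/n_i² = 0.1110, i.e. n_i ≈ 3; this pair matches.

n_i = 3, n_f = 2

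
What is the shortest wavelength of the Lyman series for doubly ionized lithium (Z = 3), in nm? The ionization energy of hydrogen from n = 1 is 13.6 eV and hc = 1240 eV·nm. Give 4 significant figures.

10.13 nm

The Lyman series has lower level n_f = 1; the series limit corresponds to n_i → ∞.
ΔE_max = 13.6 × 9 / 1² = 122.4 eV.
λ_min = 1240 / 122.4 = 10.13 nm.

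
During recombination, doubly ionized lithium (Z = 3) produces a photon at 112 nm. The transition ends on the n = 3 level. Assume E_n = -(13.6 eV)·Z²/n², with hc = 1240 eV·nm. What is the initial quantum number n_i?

n_i = 7

The photon energy is ΔE = hc/λ = 1240 / 112 = 11.07 eV.
With Z = 3, ΔE = 122.4 × (1/n_f² − 1/n_i²), so 1/n_f² − 1/n_i² = 0.09045.
With n_f = 3: 1/n_i² = 1/9 − 0.09045 = 0.02066, so n_i ≈ 6.96.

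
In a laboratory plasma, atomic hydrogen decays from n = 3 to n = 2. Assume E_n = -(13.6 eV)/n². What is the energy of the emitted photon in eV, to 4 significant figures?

1.889 eV

E_3 = −13.60/9 = −1.511 eV and E_2 = −13.60/4 = −3.400 eV.
The photon energy is |E_3 − E_2| = 1.889 eV.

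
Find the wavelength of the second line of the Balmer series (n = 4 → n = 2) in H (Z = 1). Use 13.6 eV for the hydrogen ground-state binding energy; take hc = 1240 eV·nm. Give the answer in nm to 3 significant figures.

The Balmer series terminates on n_f = 2; the second line has n_i = 2+2 = 4.
ΔE = 13.60 × (1/2² − 1/4²) = 2.550 eV.
λ = 1240 / 2.550 = 486 nm.

486 nm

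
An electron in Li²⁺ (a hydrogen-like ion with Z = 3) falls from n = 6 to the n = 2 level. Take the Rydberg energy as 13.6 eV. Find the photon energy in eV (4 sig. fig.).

27.20 eV

The Bohr energies scale as Z², so for Z = 3: E_n = −122.4/n² eV.
E_6 = −122.4/36 = −3.400 eV and E_2 = −122.4/4 = −30.60 eV.
The photon energy is |E_6 − E_2| = 27.20 eV.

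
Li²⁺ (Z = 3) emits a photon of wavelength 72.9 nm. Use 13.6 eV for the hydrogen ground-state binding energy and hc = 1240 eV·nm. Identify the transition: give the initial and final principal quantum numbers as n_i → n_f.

n_i = 3, n_f = 2

The photon energy is ΔE = hc/λ = 1240 / 72.9 = 17.01 eV.
With Z = 3, ΔE = 122.4 × (1/n_f² − 1/n_i²), so 1/n_f² − 1/n_i² = 0.1390.
Trying n_f = 2 gives 1/n_i² = 0.1110, i.e. n_i ≈ 3; this pair matches.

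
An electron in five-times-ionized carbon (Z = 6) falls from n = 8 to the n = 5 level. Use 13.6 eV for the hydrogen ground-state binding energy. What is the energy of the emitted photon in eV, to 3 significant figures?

11.9 eV

The Bohr energies scale as Z², so for Z = 6: E_n = −489.6/n² eV.
E_8 = −489.6/64 = −7.650 eV and E_5 = −489.6/25 = −19.58 eV.
The photon energy is |E_8 − E_5| = 11.9 eV.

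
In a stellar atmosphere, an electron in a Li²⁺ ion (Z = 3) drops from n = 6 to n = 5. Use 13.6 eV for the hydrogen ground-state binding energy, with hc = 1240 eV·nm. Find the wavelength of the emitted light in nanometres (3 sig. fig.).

829 nm

For Z = 3 the level energies scale as Z², so the effective Rydberg energy is 13.6 × 9 = 122.4 eV.
ΔE = 122.4 × (1/5² − 1/6²) = 122.4 × 0.01222 = 1.496 eV.
λ = hc/ΔE = 1240 / 1.496 = 829 nm.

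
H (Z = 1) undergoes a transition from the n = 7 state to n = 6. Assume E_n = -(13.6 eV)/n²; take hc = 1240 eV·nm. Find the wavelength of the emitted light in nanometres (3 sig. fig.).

ΔE = 13.60 × (1/6² − 1/7²) = 13.60 × 0.007370 = 0.1002 eV.
λ = hc/ΔE = 1240 / 0.1002 = 12400 nm.

12400 nm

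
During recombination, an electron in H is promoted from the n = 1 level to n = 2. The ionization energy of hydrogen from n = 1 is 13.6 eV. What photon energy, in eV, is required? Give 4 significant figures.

10.20 eV

E_2 = −13.60/4 = −3.400 eV and E_1 = −13.60/1 = −13.60 eV.
The photon energy is |E_2 − E_1| = 10.20 eV.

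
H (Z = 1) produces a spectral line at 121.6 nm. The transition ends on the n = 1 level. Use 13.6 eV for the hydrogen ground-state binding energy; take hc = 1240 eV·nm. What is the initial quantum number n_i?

The photon energy is ΔE = hc/λ = 1240 / 121.6 = 10.20 eV.
With Z = 1, ΔE = 13.60 × (1/n_f² − 1/n_i²), so 1/n_f² − 1/n_i² = 0.7498.
With n_f = 1: 1/n_i² = 1/1 − 0.7498 = 0.2502, so n_i ≈ 2.00.

n_i = 2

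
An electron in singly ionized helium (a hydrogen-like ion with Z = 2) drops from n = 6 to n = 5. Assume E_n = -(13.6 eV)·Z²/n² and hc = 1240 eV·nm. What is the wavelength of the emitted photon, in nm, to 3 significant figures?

1860 nm

For Z = 2 the level energies scale as Z², so the effective Rydberg energy is 13.6 × 4 = 54.40 eV.
ΔE = 54.40 × (1/5² − 1/6²) = 54.40 × 0.01222 = 0.6649 eV.
λ = hc/ΔE = 1240 / 0.6649 = 1860 nm.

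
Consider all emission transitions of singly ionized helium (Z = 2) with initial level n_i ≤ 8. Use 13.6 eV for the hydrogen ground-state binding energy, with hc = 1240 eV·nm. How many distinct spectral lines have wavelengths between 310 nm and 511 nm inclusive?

Enumerate all n_i → n_f pairs with 1 ≤ n_f < n_i ≤ 8 and compute λ = 1240 / [13.6·4·(1/n_f² − 1/n_i²)].
Lines falling in [310, 511] nm: 5→3 (320.5 nm), 4→3 (468.9 nm), 8→4 (486.3 nm).

3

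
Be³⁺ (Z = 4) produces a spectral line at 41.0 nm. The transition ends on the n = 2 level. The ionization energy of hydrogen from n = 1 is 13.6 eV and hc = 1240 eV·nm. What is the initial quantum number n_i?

The photon energy is ΔE = hc/λ = 1240 / 41.0 = 30.24 eV.
With Z = 4, ΔE = 217.6 × (1/n_f² − 1/n_i²), so 1/n_f² − 1/n_i² = 0.1390.
With n_f = 2: 1/n_i² = 1/4 − 0.1390 = 0.1110, so n_i ≈ 3.00.

n_i = 3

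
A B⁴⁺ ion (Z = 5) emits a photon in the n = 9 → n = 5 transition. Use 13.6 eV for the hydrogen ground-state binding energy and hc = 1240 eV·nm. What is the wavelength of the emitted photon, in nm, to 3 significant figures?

132 nm

For Z = 5 the level energies scale as Z², so the effective Rydberg energy is 13.6 × 25 = 340.0 eV.
ΔE = 340.0 × (1/5² − 1/9²) = 340.0 × 0.02765 = 9.402 eV.
λ = hc/ΔE = 1240 / 9.402 = 132 nm.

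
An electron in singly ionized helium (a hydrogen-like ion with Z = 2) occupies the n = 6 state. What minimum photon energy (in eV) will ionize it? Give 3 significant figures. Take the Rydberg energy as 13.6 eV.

E_n = −13.6 Z²/n² = −54.40/n² eV for Z = 2.
E_6 = −54.40/36 = −1.51 eV, so ionization (to E = 0) requires 1.51 eV.

1.51 eV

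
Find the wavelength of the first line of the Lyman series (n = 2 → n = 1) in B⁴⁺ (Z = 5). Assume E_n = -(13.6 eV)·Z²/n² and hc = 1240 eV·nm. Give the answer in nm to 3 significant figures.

4.86 nm

The Lyman series terminates on n_f = 1; the first line has n_i = 1+1 = 2.
ΔE = 340.0 × (1/1² − 1/2²) = 255.0 eV.
λ = 1240 / 255.0 = 4.86 nm.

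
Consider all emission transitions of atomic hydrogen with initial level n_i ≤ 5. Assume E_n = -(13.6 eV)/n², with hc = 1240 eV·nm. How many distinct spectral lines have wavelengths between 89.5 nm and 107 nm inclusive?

Enumerate all n_i → n_f pairs with 1 ≤ n_f < n_i ≤ 5 and compute λ = 1240 / [13.6·1·(1/n_f² − 1/n_i²)].
Lines falling in [89.5, 107] nm: 5→1 (94.98 nm), 4→1 (97.25 nm), 3→1 (102.6 nm).

3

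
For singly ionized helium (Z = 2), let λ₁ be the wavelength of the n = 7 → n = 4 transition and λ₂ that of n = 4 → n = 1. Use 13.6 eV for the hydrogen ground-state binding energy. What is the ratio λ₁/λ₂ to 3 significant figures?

λ ∝ 1/ΔE ∝ 1/(1/n_f² − 1/n_i²), and the Z² and hc factors cancel in the ratio.
λ₁/λ₂ = (1/1² − 1/4²)/(1/4² − 1/7²) = 0.9375/0.04209 = 22.3.

22.3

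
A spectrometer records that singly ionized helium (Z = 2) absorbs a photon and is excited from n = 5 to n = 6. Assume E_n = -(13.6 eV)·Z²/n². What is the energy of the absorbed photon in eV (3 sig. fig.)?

0.665 eV

The Bohr energies scale as Z², so for Z = 2: E_n = −54.40/n² eV.
E_6 = −54.40/36 = −1.511 eV and E_5 = −54.40/25 = −2.176 eV.
The photon energy is |E_6 − E_5| = 0.665 eV.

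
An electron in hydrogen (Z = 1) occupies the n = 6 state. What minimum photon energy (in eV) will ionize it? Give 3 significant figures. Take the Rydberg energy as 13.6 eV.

E_6 = −13.60/36 = −0.378 eV, so ionization (to E = 0) requires 0.378 eV.

0.378 eV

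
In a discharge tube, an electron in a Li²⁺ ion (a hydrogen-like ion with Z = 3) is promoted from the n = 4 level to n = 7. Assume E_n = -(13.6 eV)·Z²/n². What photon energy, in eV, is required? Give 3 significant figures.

The Bohr energies scale as Z², so for Z = 3: E_n = −122.4/n² eV.
E_7 = −122.4/49 = −2.498 eV and E_4 = −122.4/16 = −7.650 eV.
The photon energy is |E_7 − E_4| = 5.15 eV.

5.15 eV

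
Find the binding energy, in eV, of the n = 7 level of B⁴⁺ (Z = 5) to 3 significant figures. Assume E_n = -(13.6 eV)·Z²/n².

E_n = −13.6 Z²/n² = −340.0/n² eV for Z = 5.
E_7 = −340.0/49 = −6.94 eV, so ionization (to E = 0) requires 6.94 eV.

6.94 eV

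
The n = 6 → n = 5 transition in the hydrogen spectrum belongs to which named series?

Pfund

The series is set by the lower level: n_f = 5 is the Pfund series.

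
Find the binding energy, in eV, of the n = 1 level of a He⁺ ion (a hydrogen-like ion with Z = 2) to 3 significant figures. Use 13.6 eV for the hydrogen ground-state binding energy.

54.4 eV

E_n = −13.6 Z²/n² = −54.40/n² eV for Z = 2.
E_1 = −54.40/1 = −54.4 eV, so ionization (to E = 0) requires 54.4 eV.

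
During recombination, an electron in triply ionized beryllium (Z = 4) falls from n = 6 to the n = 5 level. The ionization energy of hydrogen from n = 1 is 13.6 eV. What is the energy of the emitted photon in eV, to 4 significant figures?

The Bohr energies scale as Z², so for Z = 4: E_n = −217.6/n² eV.
E_6 = −217.6/36 = −6.044 eV and E_5 = −217.6/25 = −8.704 eV.
The photon energy is |E_6 − E_5| = 2.660 eV.

2.660 eV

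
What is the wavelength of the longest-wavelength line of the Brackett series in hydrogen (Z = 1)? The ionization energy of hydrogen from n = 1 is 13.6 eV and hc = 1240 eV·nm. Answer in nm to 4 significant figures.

4052 nm

The Brackett series terminates on n_f = 4; the first line has n_i = 4+1 = 5.
ΔE = 13.60 × (1/4² − 1/5²) = 0.3060 eV.
λ = 1240 / 0.3060 = 4052 nm.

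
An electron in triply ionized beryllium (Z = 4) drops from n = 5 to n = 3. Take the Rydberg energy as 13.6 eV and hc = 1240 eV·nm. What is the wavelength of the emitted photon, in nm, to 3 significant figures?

80.1 nm

For Z = 4 the level energies scale as Z², so the effective Rydberg energy is 13.6 × 16 = 217.6 eV.
ΔE = 217.6 × (1/3² − 1/5²) = 217.6 × 0.07111 = 15.47 eV.
λ = hc/ΔE = 1240 / 15.47 = 80.1 nm.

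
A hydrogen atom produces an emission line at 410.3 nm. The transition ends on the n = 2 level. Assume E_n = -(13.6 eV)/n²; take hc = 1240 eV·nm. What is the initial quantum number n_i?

The photon energy is ΔE = hc/λ = 1240 / 410.3 = 3.022 eV.
With Z = 1, ΔE = 13.60 × (1/n_f² − 1/n_i²), so 1/n_f² − 1/n_i² = 0.2222.
With n_f = 2: 1/n_i² = 1/4 − 0.2222 = 0.02778, so n_i ≈ 6.00.

n_i = 6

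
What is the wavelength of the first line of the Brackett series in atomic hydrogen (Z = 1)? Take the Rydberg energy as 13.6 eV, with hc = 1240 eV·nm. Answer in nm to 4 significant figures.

4052 nm

The Brackett series terminates on n_f = 4; the first line has n_i = 4+1 = 5.
ΔE = 13.60 × (1/4² − 1/5²) = 0.3060 eV.
λ = 1240 / 0.3060 = 4052 nm.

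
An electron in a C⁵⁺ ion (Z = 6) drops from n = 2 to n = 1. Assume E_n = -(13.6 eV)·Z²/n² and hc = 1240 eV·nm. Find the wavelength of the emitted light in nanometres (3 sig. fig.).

3.38 nm

For Z = 6 the level energies scale as Z², so the effective Rydberg energy is 13.6 × 36 = 489.6 eV.
ΔE = 489.6 × (1/1² − 1/2²) = 489.6 × 0.7500 = 367.2 eV.
λ = hc/ΔE = 1240 / 367.2 = 3.38 nm.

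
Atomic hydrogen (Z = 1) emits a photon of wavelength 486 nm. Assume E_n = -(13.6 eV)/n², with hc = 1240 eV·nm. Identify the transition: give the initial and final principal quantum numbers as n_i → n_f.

n_i = 4, n_f = 2

The photon energy is ΔE = hc/λ = 1240 / 486 = 2.551 eV.
With Z = 1, ΔE = 13.60 × (1/n_f² − 1/n_i²), so 1/n_f² − 1/n_i² = 0.1876.
Trying n_f = 2 gives 1/n_i² = 0.06239, i.e. n_i ≈ 4; this pair matches.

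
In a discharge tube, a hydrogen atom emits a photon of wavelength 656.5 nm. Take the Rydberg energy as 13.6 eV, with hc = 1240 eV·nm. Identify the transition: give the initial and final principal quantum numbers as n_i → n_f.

The photon energy is ΔE = hc/λ = 1240 / 656.5 = 1.889 eV.
With Z = 1, ΔE = 13.60 × (1/n_f² − 1/n_i²), so 1/n_f² − 1/n_i² = 0.1389.
Trying n_f = 2 gives 1/n_i² = 0.1111, i.e. n_i ≈ 3; this pair matches.

n_i = 3, n_f = 2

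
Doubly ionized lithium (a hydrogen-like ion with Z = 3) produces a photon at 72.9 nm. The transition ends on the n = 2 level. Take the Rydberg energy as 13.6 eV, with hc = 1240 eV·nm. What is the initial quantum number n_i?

The photon energy is ΔE = hc/λ = 1240 / 72.9 = 17.01 eV.
With Z = 3, ΔE = 122.4 × (1/n_f² − 1/n_i²), so 1/n_f² − 1/n_i² = 0.1390.
With n_f = 2: 1/n_i² = 1/4 − 0.1390 = 0.1110, so n_i ≈ 3.00.

n_i = 3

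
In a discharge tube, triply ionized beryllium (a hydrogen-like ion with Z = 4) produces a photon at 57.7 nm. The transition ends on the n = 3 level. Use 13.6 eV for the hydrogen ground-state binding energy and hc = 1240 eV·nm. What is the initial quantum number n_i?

The photon energy is ΔE = hc/λ = 1240 / 57.7 = 21.49 eV.
With Z = 4, ΔE = 217.6 × (1/n_f² − 1/n_i²), so 1/n_f² − 1/n_i² = 0.09876.
With n_f = 3: 1/n_i² = 1/9 − 0.09876 = 0.01235, so n_i ≈ 9.00.

n_i = 9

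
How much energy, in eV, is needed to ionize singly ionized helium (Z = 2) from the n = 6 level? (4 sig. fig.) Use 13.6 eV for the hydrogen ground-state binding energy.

1.511 eV

E_n = −13.6 Z²/n² = −54.40/n² eV for Z = 2.
E_6 = −54.40/36 = −1.511 eV, so ionization (to E = 0) requires 1.511 eV.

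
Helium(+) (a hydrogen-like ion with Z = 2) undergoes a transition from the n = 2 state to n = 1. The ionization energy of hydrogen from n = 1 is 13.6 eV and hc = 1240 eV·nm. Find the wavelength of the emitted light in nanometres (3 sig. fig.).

For Z = 2 the level energies scale as Z², so the effective Rydberg energy is 13.6 × 4 = 54.40 eV.
ΔE = 54.40 × (1/1² − 1/2²) = 54.40 × 0.7500 = 40.80 eV.
λ = hc/ΔE = 1240 / 40.80 = 30.4 nm.

30.4 nm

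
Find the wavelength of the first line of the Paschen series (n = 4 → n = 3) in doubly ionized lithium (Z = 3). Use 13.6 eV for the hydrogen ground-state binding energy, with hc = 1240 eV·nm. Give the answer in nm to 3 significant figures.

The Paschen series terminates on n_f = 3; the first line has n_i = 3+1 = 4.
ΔE = 122.4 × (1/3² − 1/4²) = 5.950 eV.
λ = 1240 / 5.950 = 208 nm.

208 nm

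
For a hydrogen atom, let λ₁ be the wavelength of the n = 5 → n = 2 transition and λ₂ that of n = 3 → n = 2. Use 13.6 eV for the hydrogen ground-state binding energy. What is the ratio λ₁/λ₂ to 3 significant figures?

λ ∝ 1/ΔE ∝ 1/(1/n_f² − 1/n_i²), and the Z² and hc factors cancel in the ratio.
λ₁/λ₂ = (1/2² − 1/3²)/(1/2² − 1/5²) = 0.1389/0.2100 = 0.661.

0.661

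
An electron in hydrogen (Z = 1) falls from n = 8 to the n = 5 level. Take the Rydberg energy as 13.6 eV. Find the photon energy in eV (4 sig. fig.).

E_8 = −13.60/64 = −0.2125 eV and E_5 = −13.60/25 = −0.5440 eV.
The photon energy is |E_8 − E_5| = 0.3315 eV.

0.3315 eV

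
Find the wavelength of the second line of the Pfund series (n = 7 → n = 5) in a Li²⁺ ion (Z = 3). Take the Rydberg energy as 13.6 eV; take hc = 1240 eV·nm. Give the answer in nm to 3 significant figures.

The Pfund series terminates on n_f = 5; the second line has n_i = 5+2 = 7.
ΔE = 122.4 × (1/5² − 1/7²) = 2.398 eV.
λ = 1240 / 2.398 = 517 nm.

517 nm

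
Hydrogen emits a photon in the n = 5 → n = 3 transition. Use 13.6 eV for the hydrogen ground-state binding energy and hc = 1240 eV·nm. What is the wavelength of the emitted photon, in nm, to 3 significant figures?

ΔE = 13.60 × (1/3² − 1/5²) = 13.60 × 0.07111 = 0.9671 eV.
λ = hc/ΔE = 1240 / 0.9671 = 1280 nm.
This line belongs to the Paschen series.

1280 nm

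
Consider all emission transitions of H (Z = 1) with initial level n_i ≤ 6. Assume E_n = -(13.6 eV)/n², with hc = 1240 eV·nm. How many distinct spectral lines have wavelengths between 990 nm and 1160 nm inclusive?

Enumerate all n_i → n_f pairs with 1 ≤ n_f < n_i ≤ 6 and compute λ = 1240 / [13.6·1·(1/n_f² − 1/n_i²)].
Lines falling in [990, 1160] nm: 6→3 (1094 nm).

1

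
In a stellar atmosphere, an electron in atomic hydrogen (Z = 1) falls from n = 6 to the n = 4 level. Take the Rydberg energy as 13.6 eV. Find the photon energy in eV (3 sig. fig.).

E_6 = −13.60/36 = −0.3778 eV and E_4 = −13.60/16 = −0.8500 eV.
The photon energy is |E_6 − E_4| = 0.472 eV.

0.472 eV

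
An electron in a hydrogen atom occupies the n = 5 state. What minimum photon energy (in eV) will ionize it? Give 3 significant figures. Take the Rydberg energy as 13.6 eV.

E_5 = −13.60/25 = −0.544 eV, so ionization (to E = 0) requires 0.544 eV.

0.544 eV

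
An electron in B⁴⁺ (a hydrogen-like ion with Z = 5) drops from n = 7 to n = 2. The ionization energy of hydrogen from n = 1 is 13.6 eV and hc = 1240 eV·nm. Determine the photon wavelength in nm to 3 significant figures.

15.9 nm

For Z = 5 the level energies scale as Z², so the effective Rydberg energy is 13.6 × 25 = 340.0 eV.
ΔE = 340.0 × (1/2² − 1/7²) = 340.0 × 0.2296 = 78.06 eV.
λ = hc/ΔE = 1240 / 78.06 = 15.9 nm.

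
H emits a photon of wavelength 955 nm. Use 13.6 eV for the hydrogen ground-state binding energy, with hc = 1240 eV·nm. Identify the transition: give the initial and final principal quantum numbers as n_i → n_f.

The photon energy is ΔE = hc/λ = 1240 / 955 = 1.298 eV.
With Z = 1, ΔE = 13.60 × (1/n_f² − 1/n_i²), so 1/n_f² − 1/n_i² = 0.09547.
Trying n_f = 3 gives 1/n_i² = 0.01564, i.e. n_i ≈ 8; this pair matches.

n_i = 8, n_f = 3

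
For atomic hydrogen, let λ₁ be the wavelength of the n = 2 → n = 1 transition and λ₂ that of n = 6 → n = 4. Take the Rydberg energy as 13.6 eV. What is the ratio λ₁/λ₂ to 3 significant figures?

λ ∝ 1/ΔE ∝ 1/(1/n_f² − 1/n_i²), and the Z² and hc factors cancel in the ratio.
λ₁/λ₂ = (1/4² − 1/6²)/(1/1² − 1/2²) = 0.03472/0.7500 = 0.0463.

0.0463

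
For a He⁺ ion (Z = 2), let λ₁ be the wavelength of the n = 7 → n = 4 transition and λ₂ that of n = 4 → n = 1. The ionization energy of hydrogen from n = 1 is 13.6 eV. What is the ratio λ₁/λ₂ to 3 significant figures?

22.3

λ ∝ 1/ΔE ∝ 1/(1/n_f² − 1/n_i²), and the Z² and hc factors cancel in the ratio.
λ₁/λ₂ = (1/1² − 1/4²)/(1/4² − 1/7²) = 0.9375/0.04209 = 22.3.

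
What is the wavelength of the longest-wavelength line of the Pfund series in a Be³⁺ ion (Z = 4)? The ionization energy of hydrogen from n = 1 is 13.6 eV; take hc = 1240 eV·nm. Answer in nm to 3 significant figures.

466 nm

The Pfund series terminates on n_f = 5; the first line has n_i = 5+1 = 6.
ΔE = 217.6 × (1/5² − 1/6²) = 2.660 eV.
λ = 1240 / 2.660 = 466 nm.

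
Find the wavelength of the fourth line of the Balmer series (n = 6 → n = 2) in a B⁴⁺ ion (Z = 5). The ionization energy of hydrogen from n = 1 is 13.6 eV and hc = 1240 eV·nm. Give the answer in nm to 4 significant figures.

The Balmer series terminates on n_f = 2; the fourth line has n_i = 2+4 = 6.
ΔE = 340.0 × (1/2² − 1/6²) = 75.56 eV.
λ = 1240 / 75.56 = 16.41 nm.

16.41 nm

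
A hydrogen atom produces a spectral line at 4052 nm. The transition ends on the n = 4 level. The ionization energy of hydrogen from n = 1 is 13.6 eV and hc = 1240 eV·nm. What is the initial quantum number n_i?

The photon energy is ΔE = hc/λ = 1240 / 4052 = 0.3060 eV.
With Z = 1, ΔE = 13.60 × (1/n_f² − 1/n_i²), so 1/n_f² − 1/n_i² = 0.02250.
With n_f = 4: 1/n_i² = 1/16 − 0.02250 = 0.04000, so n_i ≈ 5.00.

n_i = 5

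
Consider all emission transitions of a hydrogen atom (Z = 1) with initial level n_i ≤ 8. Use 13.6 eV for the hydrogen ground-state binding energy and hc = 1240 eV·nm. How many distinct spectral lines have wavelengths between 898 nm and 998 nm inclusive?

Enumerate all n_i → n_f pairs with 1 ≤ n_f < n_i ≤ 8 and compute λ = 1240 / [13.6·1·(1/n_f² − 1/n_i²)].
Lines falling in [898, 998] nm: 8→3 (954.9 nm).

1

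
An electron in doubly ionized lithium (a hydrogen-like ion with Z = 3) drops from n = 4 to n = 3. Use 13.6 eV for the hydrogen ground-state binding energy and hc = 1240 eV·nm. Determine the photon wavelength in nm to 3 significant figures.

208 nm

For Z = 3 the level energies scale as Z², so the effective Rydberg energy is 13.6 × 9 = 122.4 eV.
ΔE = 122.4 × (1/3² − 1/4²) = 122.4 × 0.04861 = 5.950 eV.
λ = hc/ΔE = 1240 / 5.950 = 208 nm.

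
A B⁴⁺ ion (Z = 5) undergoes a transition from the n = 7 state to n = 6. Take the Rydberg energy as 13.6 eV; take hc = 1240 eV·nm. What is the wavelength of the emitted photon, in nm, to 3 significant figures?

For Z = 5 the level energies scale as Z², so the effective Rydberg energy is 13.6 × 25 = 340.0 eV.
ΔE = 340.0 × (1/6² − 1/7²) = 340.0 × 0.007370 = 2.506 eV.
λ = hc/ΔE = 1240 / 2.506 = 495 nm.

495 nm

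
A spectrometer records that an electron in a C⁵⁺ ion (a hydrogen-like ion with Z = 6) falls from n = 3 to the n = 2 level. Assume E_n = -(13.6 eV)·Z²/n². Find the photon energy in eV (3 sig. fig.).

68.0 eV

The Bohr energies scale as Z², so for Z = 6: E_n = −489.6/n² eV.
E_3 = −489.6/9 = −54.40 eV and E_2 = −489.6/4 = −122.4 eV.
The photon energy is |E_3 − E_2| = 68.0 eV.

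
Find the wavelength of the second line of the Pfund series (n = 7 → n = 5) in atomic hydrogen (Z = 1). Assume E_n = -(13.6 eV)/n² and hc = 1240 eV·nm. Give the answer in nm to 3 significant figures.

The Pfund series terminates on n_f = 5; the second line has n_i = 5+2 = 7.
ΔE = 13.60 × (1/5² − 1/7²) = 0.2664 eV.
λ = 1240 / 0.2664 = 4650 nm.

4650 nm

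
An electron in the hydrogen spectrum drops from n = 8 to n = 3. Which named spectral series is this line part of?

The series is set by the lower level: n_f = 3 is the Paschen series.

Paschen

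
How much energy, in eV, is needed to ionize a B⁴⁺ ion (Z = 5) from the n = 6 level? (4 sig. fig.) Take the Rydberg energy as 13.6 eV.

E_n = −13.6 Z²/n² = −340.0/n² eV for Z = 5.
E_6 = −340.0/36 = −9.444 eV, so ionization (to E = 0) requires 9.444 eV.

9.444 eV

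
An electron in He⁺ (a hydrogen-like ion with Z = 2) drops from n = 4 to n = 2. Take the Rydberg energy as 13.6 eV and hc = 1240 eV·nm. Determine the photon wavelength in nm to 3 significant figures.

For Z = 2 the level energies scale as Z², so the effective Rydberg energy is 13.6 × 4 = 54.40 eV.
ΔE = 54.40 × (1/2² − 1/4²) = 54.40 × 0.1875 = 10.20 eV.
λ = hc/ΔE = 1240 / 10.20 = 122 nm.

122 nm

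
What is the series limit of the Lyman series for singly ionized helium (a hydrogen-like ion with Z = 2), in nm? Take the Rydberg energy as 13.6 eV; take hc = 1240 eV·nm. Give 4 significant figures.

The Lyman series has lower level n_f = 1; the series limit corresponds to n_i → ∞.
ΔE_max = 13.6 × 4 / 1² = 54.40 eV.
λ_min = 1240 / 54.40 = 22.79 nm.

22.79 nm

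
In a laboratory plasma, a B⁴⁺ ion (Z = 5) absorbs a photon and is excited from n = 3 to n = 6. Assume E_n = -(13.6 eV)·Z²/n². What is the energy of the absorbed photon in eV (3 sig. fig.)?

The Bohr energies scale as Z², so for Z = 5: E_n = −340.0/n² eV.
E_6 = −340.0/36 = −9.444 eV and E_3 = −340.0/9 = −37.78 eV.
The photon energy is |E_6 − E_3| = 28.3 eV.

28.3 eV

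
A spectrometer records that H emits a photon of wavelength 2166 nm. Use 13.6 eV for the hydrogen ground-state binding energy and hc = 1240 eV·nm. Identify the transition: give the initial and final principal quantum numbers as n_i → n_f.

n_i = 7, n_f = 4

The photon energy is ΔE = hc/λ = 1240 / 2166 = 0.5725 eV.
With Z = 1, ΔE = 13.60 × (1/n_f² − 1/n_i²), so 1/n_f² − 1/n_i² = 0.04209.
Trying n_f = 4 gives 1/n_i² = 0.02041, i.e. n_i ≈ 7; this pair matches.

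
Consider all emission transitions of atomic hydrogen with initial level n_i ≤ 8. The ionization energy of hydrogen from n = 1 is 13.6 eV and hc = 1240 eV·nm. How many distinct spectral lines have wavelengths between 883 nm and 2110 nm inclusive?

6

Enumerate all n_i → n_f pairs with 1 ≤ n_f < n_i ≤ 8 and compute λ = 1240 / [13.6·1·(1/n_f² − 1/n_i²)].
Lines falling in [883, 2110] nm: 8→3 (954.9 nm), 7→3 (1005 nm), 6→3 (1094 nm), 5→3 (1282 nm), 4→3 (1876 nm), 8→4 (1945 nm).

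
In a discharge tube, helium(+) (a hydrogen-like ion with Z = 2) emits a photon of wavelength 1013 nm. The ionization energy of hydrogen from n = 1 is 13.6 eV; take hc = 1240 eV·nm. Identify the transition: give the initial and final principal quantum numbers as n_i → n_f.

n_i = 5, n_f = 4

The photon energy is ΔE = hc/λ = 1240 / 1013 = 1.224 eV.
With Z = 2, ΔE = 54.40 × (1/n_f² − 1/n_i²), so 1/n_f² − 1/n_i² = 0.02250.
Trying n_f = 4 gives 1/n_i² = 0.04000, i.e. n_i ≈ 5; this pair matches.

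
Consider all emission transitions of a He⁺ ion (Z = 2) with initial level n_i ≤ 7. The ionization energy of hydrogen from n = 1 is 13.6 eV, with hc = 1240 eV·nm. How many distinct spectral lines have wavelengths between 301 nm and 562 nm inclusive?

Enumerate all n_i → n_f pairs with 1 ≤ n_f < n_i ≤ 7 and compute λ = 1240 / [13.6·4·(1/n_f² − 1/n_i²)].
Lines falling in [301, 562] nm: 5→3 (320.5 nm), 4→3 (468.9 nm), 7→4 (541.5 nm).

3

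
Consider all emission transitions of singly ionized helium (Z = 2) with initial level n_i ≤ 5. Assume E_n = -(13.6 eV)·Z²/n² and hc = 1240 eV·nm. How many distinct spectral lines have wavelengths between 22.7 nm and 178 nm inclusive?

Enumerate all n_i → n_f pairs with 1 ≤ n_f < n_i ≤ 5 and compute λ = 1240 / [13.6·4·(1/n_f² − 1/n_i²)].
Lines falling in [22.7, 178] nm: 5→1 (23.74 nm), 4→1 (24.31 nm), 3→1 (25.64 nm), 2→1 (30.39 nm), 5→2 (108.5 nm), 4→2 (121.6 nm), 3→2 (164.1 nm).

7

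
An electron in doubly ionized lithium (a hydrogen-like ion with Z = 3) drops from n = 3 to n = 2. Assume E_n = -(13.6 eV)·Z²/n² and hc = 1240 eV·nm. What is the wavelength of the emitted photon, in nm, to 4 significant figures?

For Z = 3 the level energies scale as Z², so the effective Rydberg energy is 13.6 × 9 = 122.4 eV.
ΔE = 122.4 × (1/2² − 1/3²) = 122.4 × 0.1389 = 17.00 eV.
λ = hc/ΔE = 1240 / 17.00 = 72.94 nm.

72.94 nm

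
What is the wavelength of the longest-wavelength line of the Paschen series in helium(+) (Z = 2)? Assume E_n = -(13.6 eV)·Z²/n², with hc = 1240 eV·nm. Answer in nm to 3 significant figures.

469 nm

The Paschen series terminates on n_f = 3; the first line has n_i = 3+1 = 4.
ΔE = 54.40 × (1/3² − 1/4²) = 2.644 eV.
λ = 1240 / 2.644 = 469 nm.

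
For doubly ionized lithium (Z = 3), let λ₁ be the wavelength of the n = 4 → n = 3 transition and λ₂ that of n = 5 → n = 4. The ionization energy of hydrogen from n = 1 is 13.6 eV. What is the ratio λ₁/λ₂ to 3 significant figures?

λ ∝ 1/ΔE ∝ 1/(1/n_f² − 1/n_i²), and the Z² and hc factors cancel in the ratio.
λ₁/λ₂ = (1/4² − 1/5²)/(1/3² − 1/4²) = 0.02250/0.04861 = 0.463.

0.463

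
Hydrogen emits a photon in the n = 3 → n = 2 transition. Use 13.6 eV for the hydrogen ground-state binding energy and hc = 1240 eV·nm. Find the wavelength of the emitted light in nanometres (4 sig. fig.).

656.5 nm

ΔE = 13.60 × (1/2² − 1/3²) = 13.60 × 0.1389 = 1.889 eV.
λ = hc/ΔE = 1240 / 1.889 = 656.5 nm.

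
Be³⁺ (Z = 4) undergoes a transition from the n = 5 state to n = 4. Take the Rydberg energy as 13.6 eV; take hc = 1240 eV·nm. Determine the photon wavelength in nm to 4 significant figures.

253.3 nm

For Z = 4 the level energies scale as Z², so the effective Rydberg energy is 13.6 × 16 = 217.6 eV.
ΔE = 217.6 × (1/4² − 1/5²) = 217.6 × 0.02250 = 4.896 eV.
λ = hc/ΔE = 1240 / 4.896 = 253.3 nm.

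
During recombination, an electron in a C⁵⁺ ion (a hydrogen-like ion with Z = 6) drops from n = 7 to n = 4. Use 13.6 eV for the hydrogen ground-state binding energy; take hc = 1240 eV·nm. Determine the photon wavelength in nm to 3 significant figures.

For Z = 6 the level energies scale as Z², so the effective Rydberg energy is 13.6 × 36 = 489.6 eV.
ΔE = 489.6 × (1/4² − 1/7²) = 489.6 × 0.04209 = 20.61 eV.
λ = hc/ΔE = 1240 / 20.61 = 60.2 nm.

60.2 nm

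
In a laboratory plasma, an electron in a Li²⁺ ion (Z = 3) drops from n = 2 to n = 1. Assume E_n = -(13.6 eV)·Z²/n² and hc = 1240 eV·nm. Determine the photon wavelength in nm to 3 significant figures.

13.5 nm

For Z = 3 the level energies scale as Z², so the effective Rydberg energy is 13.6 × 9 = 122.4 eV.
ΔE = 122.4 × (1/1² − 1/2²) = 122.4 × 0.7500 = 91.80 eV.
λ = hc/ΔE = 1240 / 91.80 = 13.5 nm.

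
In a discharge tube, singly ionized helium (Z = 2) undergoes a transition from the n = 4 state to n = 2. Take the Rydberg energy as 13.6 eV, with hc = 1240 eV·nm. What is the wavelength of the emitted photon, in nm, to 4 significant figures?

121.6 nm

For Z = 2 the level energies scale as Z², so the effective Rydberg energy is 13.6 × 4 = 54.40 eV.
ΔE = 54.40 × (1/2² − 1/4²) = 54.40 × 0.1875 = 10.20 eV.
λ = hc/ΔE = 1240 / 10.20 = 121.6 nm.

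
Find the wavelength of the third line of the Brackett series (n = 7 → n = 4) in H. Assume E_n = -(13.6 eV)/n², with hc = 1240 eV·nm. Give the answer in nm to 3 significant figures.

The Brackett series terminates on n_f = 4; the third line has n_i = 4+3 = 7.
ΔE = 13.60 × (1/4² − 1/7²) = 0.5724 eV.
λ = 1240 / 0.5724 = 2170 nm.

2170 nm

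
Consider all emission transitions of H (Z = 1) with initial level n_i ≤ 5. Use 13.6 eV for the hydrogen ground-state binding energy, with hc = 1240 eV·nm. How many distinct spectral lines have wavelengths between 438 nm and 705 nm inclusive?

2

Enumerate all n_i → n_f pairs with 1 ≤ n_f < n_i ≤ 5 and compute λ = 1240 / [13.6·1·(1/n_f² − 1/n_i²)].
Lines falling in [438, 705] nm: 4→2 (486.3 nm), 3→2 (656.5 nm).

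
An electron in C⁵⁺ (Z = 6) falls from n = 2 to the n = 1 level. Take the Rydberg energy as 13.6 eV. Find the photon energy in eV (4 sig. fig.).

The Bohr energies scale as Z², so for Z = 6: E_n = −489.6/n² eV.
E_2 = −489.6/4 = −122.4 eV and E_1 = −489.6/1 = −489.6 eV.
The photon energy is |E_2 − E_1| = 367.2 eV.

367.2 eV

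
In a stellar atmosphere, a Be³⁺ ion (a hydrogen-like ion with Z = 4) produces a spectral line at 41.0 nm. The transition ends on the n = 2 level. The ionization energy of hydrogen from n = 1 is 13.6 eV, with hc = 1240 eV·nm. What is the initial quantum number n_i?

n_i = 3

The photon energy is ΔE = hc/λ = 1240 / 41.0 = 30.24 eV.
With Z = 4, ΔE = 217.6 × (1/n_f² − 1/n_i²), so 1/n_f² − 1/n_i² = 0.1390.
With n_f = 2: 1/n_i² = 1/4 − 0.1390 = 0.1110, so n_i ≈ 3.00.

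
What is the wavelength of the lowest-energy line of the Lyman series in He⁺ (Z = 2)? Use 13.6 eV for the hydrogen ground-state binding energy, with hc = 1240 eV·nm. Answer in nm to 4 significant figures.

30.39 nm

The Lyman series terminates on n_f = 1; the first line has n_i = 1+1 = 2.
ΔE = 54.40 × (1/1² − 1/2²) = 40.80 eV.
λ = 1240 / 40.80 = 30.39 nm.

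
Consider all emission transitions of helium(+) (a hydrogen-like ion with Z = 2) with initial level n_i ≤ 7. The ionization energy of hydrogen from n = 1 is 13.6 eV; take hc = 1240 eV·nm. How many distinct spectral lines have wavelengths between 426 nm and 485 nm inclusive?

1

Enumerate all n_i → n_f pairs with 1 ≤ n_f < n_i ≤ 7 and compute λ = 1240 / [13.6·4·(1/n_f² − 1/n_i²)].
Lines falling in [426, 485] nm: 4→3 (468.9 nm).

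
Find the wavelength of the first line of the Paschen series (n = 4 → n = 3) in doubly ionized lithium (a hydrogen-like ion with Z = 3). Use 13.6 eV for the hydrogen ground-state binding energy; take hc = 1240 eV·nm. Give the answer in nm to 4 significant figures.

The Paschen series terminates on n_f = 3; the first line has n_i = 3+1 = 4.
ΔE = 122.4 × (1/3² − 1/4²) = 5.950 eV.
λ = 1240 / 5.950 = 208.4 nm.

208.4 nm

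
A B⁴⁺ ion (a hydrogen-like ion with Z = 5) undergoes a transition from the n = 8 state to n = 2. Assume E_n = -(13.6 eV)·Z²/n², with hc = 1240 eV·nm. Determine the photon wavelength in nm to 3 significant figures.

For Z = 5 the level energies scale as Z², so the effective Rydberg energy is 13.6 × 25 = 340.0 eV.
ΔE = 340.0 × (1/2² − 1/8²) = 340.0 × 0.2344 = 79.69 eV.
λ = hc/ΔE = 1240 / 79.69 = 15.6 nm.

15.6 nm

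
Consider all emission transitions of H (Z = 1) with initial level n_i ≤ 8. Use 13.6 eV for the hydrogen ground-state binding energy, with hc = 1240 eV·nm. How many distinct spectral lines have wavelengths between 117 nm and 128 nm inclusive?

1

Enumerate all n_i → n_f pairs with 1 ≤ n_f < n_i ≤ 8 and compute λ = 1240 / [13.6·1·(1/n_f² − 1/n_i²)].
Lines falling in [117, 128] nm: 2→1 (121.6 nm).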